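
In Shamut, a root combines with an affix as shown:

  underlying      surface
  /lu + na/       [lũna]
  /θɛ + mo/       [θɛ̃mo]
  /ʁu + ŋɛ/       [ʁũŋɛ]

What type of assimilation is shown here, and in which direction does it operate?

regressive nasality assimilation (vowel nasalisation)

The vowel /u/ surfaces as nasalised [ũ] next to the following nasal /n/ — it has acquired the [+nasal] feature of its neighbour.
Likewise in the remaining data: /ɛ/ → [ɛ̃] before /m/; /u/ → [ũ] before /ŋ/ — each time a vowel is nasalised next to a following nasal.
Because the conditioning nasal is to the right of the vowel that changes, the process is regressive (anticipatory).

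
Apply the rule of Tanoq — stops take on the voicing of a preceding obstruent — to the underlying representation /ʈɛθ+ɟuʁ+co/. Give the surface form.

[ʈɛθcuʁɟo]

The rule targets /ɟ/ (voiced palatal stop), which sits after the trigger /θ/ (voiceless).
A voiceless palatal stop is [c], so the surface segment is [c].
At the second juncture, /c/ likewise becomes [ɟ] adjacent to /ʁ/.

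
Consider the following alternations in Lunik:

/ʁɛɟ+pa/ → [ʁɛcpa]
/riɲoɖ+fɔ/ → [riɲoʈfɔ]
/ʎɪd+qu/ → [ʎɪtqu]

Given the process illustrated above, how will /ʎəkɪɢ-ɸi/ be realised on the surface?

The data show regressive voicing assimilation: /ɟ/ → [c] before /p/; /ɖ/ → [ʈ] before /f/; /d/ → [t] before /q/. In each pair only voicing changes, matching the following consonant, while place and manner stay constant.
The rule targets /ɢ/ (voiced uvular stop), which sits before the trigger /ɸ/ (voiceless).
A voiceless uvular stop is [q], so the surface segment is [q].

[ʎəkɪqɸi]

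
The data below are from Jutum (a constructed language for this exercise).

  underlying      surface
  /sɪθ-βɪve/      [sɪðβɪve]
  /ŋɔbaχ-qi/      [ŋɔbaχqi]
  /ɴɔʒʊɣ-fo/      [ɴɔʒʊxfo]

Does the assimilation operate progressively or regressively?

The segment that alternates is /θ/, which surfaces as [ð] when adjacent to /β/.
/θ/ is voiceless while /β/ is voiced; the output [ð] is voiced, matching the trigger — so the feature that spreads is voicing.
The other alternating form patterns the same way: /ɣ/ → [x] before /f/ (voiced → voiceless, matching voiceless) — only voicing changes, and always toward the following segment.
Nothing changes in [ŋɔbaχqi]: there the adjacent consonants already agree in voicing (/χ/ and /q/ are both voiceless), so this form is consistent with the same rule.
Since the segment that changes precedes the conditioning segment, the assimilation is regressive.

regressive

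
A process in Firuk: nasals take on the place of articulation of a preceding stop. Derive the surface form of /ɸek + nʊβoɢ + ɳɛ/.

[ɸekŋʊβoɢɴɛ]

The rule targets /n/ (voiced alveolar nasal), which sits after the trigger /k/ (velar).
The voiced velar nasal is [ŋ], so /n/ → [ŋ].
The same rule applies at the second boundary: /ɳ/ → [ɴ] next to /ɢ/.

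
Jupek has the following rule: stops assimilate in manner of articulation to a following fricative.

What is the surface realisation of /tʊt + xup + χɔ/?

/t/ is a voiceless alveolar stop. The following trigger /x/ is a fricative, so /t/ must become a fricative as well.
Changing only its manner to fricative gives [s] — the voiceless alveolar fricative.
The same rule applies at the second boundary: /p/ → [ɸ] next to /χ/.

[tʊsxuɸχɔ]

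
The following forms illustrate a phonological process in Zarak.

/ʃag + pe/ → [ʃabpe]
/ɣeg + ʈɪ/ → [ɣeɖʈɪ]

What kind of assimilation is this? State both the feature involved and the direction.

The segment that alternates is /g/, which surfaces as [b] when adjacent to /p/.
/g/ is velar while /p/ is bilabial; the output [b] is bilabial, matching the trigger — so the feature that spreads is place.
Manner and voice are unchanged, so the assimilation is partial, not total.
The same holds elsewhere in the data: /g/ → [ɖ] before /ʈ/ (velar → retroflex, matching retroflex) — only place changes, and always toward the following segment.
Since the segment that changes precedes the conditioning segment, the assimilation is regressive.

regressive place assimilation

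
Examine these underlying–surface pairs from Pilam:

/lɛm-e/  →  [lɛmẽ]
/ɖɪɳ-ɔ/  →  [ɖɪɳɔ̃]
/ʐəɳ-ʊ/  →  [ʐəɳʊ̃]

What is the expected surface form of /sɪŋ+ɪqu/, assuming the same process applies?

The data show progressive nasality assimilation (vowel nasalisation): /e/ → [ẽ] after /m/; /ɔ/ → [ɔ̃] after /ɳ/; /ʊ/ → [ʊ̃] after /ɳ/ — a vowel is nasalised by an immediately preceding nasal consonant.
The vowel /ɪ/ is adjacent to the preceding nasal /ŋ/, so it acquires [+nasal] and surfaces as [ɪ̃].

[sɪŋɪ̃qu]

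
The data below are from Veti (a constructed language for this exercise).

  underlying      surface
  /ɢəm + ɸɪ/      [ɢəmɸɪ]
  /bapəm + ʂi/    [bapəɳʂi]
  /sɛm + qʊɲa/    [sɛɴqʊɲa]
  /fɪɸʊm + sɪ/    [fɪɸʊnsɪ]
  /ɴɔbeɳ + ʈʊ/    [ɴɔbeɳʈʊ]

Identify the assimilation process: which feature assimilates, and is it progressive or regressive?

regressive place assimilation

Comparing underlying and surface forms, /m/ → [ɳ] is the alternation; the neighbouring /ʂ/ is constant.
/m/ is bilabial while /ʂ/ is retroflex; the output [ɳ] is retroflex, matching the trigger — so the feature that spreads is place.
Manner and voice are unchanged, so the assimilation is partial, not total.
Checking the remaining alternations: /m/ → [ɴ] before /q/ (bilabial → uvular, matching uvular); /m/ → [n] before /s/ (bilabial → alveolar, matching alveolar) — only place changes, and always toward the following segment.
No alternation appears in [ɢəmɸɪ], [ɴɔbeɳʈʊ]: there the adjacent consonants already agree in place (/m/ and /ɸ/ are both bilabial; /ɳ/ and /ʈ/ are both retroflex), so these forms are consistent with the same rule.
Since the segment that changes precedes the conditioning segment, the assimilation is regressive.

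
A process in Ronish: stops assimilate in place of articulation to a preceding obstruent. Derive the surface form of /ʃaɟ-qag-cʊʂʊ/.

The rule targets /q/ (voiceless uvular stop), which sits after the trigger /ɟ/ (palatal).
Changing only its place to palatal gives [c] — the voiceless palatal stop.
At the second juncture, /c/ likewise becomes [k] adjacent to /g/.

[ʃaɟcagkʊʂʊ]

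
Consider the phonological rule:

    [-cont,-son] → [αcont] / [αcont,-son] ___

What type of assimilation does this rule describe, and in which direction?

The shared variable α links the value of [cont] on the target to that of the neighbouring obstruent. [cont] distinguishes stops from fricatives — a manner-of-articulation feature — so this is manner assimilation.
The conditioning segment sits to the left of the focus bar, meaning the trigger precedes the segment that changes — progressive assimilation.

progressive manner assimilation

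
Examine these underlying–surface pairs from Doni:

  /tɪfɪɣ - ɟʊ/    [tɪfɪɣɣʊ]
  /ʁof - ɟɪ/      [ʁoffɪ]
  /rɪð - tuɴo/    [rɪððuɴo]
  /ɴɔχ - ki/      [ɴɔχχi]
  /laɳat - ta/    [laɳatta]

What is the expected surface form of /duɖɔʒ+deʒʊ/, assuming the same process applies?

The data show progressive total assimilation (/ɟ/ → [ɣ] after /ɣ/; /ɟ/ → [f] after /f/; /t/ → [ð] after /ð/; /k/ → [χ] after /χ/): in every case the target segment becomes identical to its preceding neighbour, copying more than a single feature.
In [laɳatta] the two consonants at the boundary are already identical (/t/ + /t/), so the rule applies vacuously and nothing changes.
/d/ is the segment targeted by the rule; it sits immediately after /ʒ/, so it assimilates completely and surfaces as [ʒ].

[duɖɔʒʒeʒʊ]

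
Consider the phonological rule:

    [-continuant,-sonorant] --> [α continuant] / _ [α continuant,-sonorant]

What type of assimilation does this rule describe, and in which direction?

regressive manner assimilation

The rule copies [continuant] (continuancy) from the environment onto the target stops; since [±continuant] encodes the stop/fricative manner contrast, the assimilating dimension is manner.
The conditioning segment sits to the right of the focus bar, meaning the trigger follows the segment that changes — regressive assimilation.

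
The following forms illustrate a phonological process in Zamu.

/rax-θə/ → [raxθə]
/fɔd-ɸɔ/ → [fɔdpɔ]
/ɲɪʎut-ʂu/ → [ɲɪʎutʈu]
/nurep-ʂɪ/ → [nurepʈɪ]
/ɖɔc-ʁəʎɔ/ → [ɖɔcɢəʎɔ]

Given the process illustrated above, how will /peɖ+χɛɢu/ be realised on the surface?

The data show progressive manner assimilation: /ɸ/ → [p] after /d/; /ʂ/ → [ʈ] after /t/; /ʂ/ → [ʈ] after /p/; /ʁ/ → [ɢ] after /c/. In each pair only manner changes, matching the preceding consonant, while place and voice stay constant.
Nothing changes in [raxθə]: there the adjacent consonants already agree in manner (/θ/ and /x/ are both fricatives), so this form is consistent with the same rule.
/χ/ is a voiceless uvular fricative. The preceding trigger /ɖ/ is a stop, so /χ/ must become a stop as well.
The voiceless uvular stop is [q], so /χ/ → [q].

[peɖqɛɢu]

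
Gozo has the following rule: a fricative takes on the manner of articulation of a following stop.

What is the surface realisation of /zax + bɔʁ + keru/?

[zakbɔɢkeru]

/x/ is a voiceless velar fricative. The following trigger /b/ is a stop, so /x/ must become a stop as well.
A voiceless velar stop is [k], so the surface segment is [k].
The same rule applies at the second boundary: /ʁ/ → [ɢ] next to /k/.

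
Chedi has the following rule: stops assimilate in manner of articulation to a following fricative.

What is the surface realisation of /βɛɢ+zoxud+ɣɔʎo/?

[βɛʁzoxuzɣɔʎo]

/ɢ/ is a voiced uvular stop. The following trigger /z/ is a fricative, so /ɢ/ must become a fricative as well.
A voiced uvular fricative is [ʁ], so the surface segment is [ʁ].
At the second juncture, /d/ likewise becomes [z] adjacent to /ɣ/.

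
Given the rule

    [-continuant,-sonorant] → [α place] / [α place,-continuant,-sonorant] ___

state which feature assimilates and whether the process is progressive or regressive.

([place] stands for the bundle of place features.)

The rule copies the place features (abbreviated [place]) from the environment onto the target, so the assimilating feature is place.
Since the environment is written before the underscore, the trigger precedes the target; the direction is progressive.

progressive place assimilation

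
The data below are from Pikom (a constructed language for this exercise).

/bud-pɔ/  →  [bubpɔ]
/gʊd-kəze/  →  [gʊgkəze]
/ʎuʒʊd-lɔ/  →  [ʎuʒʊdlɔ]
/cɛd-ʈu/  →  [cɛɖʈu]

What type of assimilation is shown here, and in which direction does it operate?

Underlying /d/ is realised as [b] next to /p/; /p/ itself does not change.
The change alveolar → bilabial matches the place of the following /p/, identifying this as place assimilation.
Manner and voice are unchanged, so the assimilation is partial, not total.
The same holds elsewhere in the data: /d/ → [g] before /k/ (alveolar → velar, matching velar); /d/ → [ɖ] before /ʈ/ (alveolar → retroflex, matching retroflex) — only place changes, and always toward the following segment.
No alternation appears in [ʎuʒʊdlɔ]: there the adjacent consonants already agree in place (/d/ and /l/ are both alveolar), so this form is consistent with the same rule.
The trigger is the following segment, so the direction is regressive (anticipatory).

regressive place assimilation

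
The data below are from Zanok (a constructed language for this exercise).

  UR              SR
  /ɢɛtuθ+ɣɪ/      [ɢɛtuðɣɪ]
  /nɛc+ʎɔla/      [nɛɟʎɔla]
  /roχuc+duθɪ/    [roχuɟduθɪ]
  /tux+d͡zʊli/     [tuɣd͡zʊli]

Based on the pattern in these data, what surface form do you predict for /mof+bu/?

The data show regressive voicing assimilation: /θ/ → [ð] before /ɣ/; /c/ → [ɟ] before /ʎ/; /c/ → [ɟ] before /d/; /x/ → [ɣ] before /d͡z/. In each pair only voicing changes, matching the following consonant, while place and manner stay constant.
The rule targets /f/ (voiceless labiodental fricative), which sits before the trigger /b/ (voiced).
A voiced labiodental fricative is [v], so the surface segment is [v].

[movbu]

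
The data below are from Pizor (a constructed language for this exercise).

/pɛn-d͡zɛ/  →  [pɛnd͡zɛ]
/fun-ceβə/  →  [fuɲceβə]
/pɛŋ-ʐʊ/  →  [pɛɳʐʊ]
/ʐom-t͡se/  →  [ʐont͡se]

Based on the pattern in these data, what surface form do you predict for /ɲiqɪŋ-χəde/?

The data show regressive place assimilation: /n/ → [ɲ] before /c/; /ŋ/ → [ɳ] before /ʐ/; /m/ → [n] before /t͡s/. In each pair only place changes, matching the following consonant, while manner and voice stay constant.
No alternation appears in [pɛnd͡zɛ]: there the adjacent consonants already agree in place (/n/ and /d͡z/ are both alveolar), so this form is consistent with the same rule.
The rule targets /ŋ/ (voiced velar nasal), which sits before the trigger /χ/ (uvular).
A voiced uvular nasal is [ɴ], so the surface segment is [ɴ].

[ɲiqɪɴχəde]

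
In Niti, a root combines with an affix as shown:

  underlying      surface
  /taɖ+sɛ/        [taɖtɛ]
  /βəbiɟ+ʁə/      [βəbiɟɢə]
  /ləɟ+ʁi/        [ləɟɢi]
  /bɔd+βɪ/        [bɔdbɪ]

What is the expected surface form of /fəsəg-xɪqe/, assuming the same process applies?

[fəsəgkɪqe]

The data show progressive manner assimilation: /s/ → [t] after /ɖ/; /ʁ/ → [ɢ] after /ɟ/; /β/ → [b] after /d/. In each pair only manner changes, matching the preceding consonant, while place and voice stay constant.
/x/ is a voiceless velar fricative. The preceding trigger /g/ is a stop, so /x/ must become a stop as well.
The voiceless velar stop is [k], so /x/ → [k].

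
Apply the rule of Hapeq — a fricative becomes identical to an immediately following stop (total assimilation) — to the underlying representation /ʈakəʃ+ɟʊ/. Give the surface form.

/ʃ/ is the segment targeted by the rule; it sits immediately before /ɟ/, so it assimilates completely and surfaces as [ɟ].

[ʈakəɟɟʊ]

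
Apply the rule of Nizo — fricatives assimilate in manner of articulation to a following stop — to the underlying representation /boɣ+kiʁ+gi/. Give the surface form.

[bogkiɢgi]

/ɣ/ is a voiced velar fricative. The following trigger /k/ is a stop, so /ɣ/ must become a stop as well.
Changing only its manner to stop gives [g] — the voiced velar stop.
At the second juncture, /ʁ/ likewise becomes [ɢ] adjacent to /g/.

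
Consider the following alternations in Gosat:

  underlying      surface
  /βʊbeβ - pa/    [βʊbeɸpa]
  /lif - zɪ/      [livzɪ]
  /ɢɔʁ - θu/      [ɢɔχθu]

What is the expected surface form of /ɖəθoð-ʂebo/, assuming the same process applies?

[ɖəθoθʂebo]

The data show regressive voicing assimilation: /β/ → [ɸ] before /p/; /f/ → [v] before /z/; /ʁ/ → [χ] before /θ/. In each pair only voicing changes, matching the following consonant, while place and manner stay constant.
/ð/ is a voiced dental fricative. The following trigger /ʂ/ is voiceless, so /ð/ must become voiceless as well.
A voiceless dental fricative is [θ], so the surface segment is [θ].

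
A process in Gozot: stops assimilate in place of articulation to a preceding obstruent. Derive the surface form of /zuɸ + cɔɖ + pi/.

/c/ is a voiceless palatal stop. The preceding trigger /ɸ/ is bilabial, so /c/ must become bilabial as well.
A voiceless bilabial stop is [p], so the surface segment is [p].
The same rule applies at the second boundary: /p/ → [ʈ] next to /ɖ/.

[zuɸpɔɖʈi]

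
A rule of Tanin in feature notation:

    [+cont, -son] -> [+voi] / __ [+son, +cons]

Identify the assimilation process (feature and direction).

regressive voicing assimilation

The structural change is [+voi], and the conditioning segment [+son, +cons] (a sonorant consonant) is itself voiced, so the target comes to share the voicing of its neighbour — voicing assimilation.
The conditioning segment sits to the right of the focus bar, meaning the trigger follows the segment that changes — regressive assimilation.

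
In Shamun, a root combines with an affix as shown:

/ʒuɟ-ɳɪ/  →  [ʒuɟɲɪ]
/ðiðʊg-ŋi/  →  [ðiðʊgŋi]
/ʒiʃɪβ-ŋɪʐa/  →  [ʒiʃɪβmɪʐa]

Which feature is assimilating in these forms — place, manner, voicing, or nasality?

place

The segment that alternates is /ɳ/, which surfaces as [ɲ] when adjacent to /ɟ/.
/ɳ/ is retroflex while /ɟ/ is palatal; the output [ɲ] is palatal, matching the trigger — so the feature that spreads is place.
The same holds elsewhere in the data: /ŋ/ → [m] after /β/ (velar → bilabial, matching bilabial) — only place changes, and always toward the preceding segment.
Nothing changes in [ðiðʊgŋi]: there the adjacent consonants already agree in place (/ŋ/ and /g/ are both velar), so this form is consistent with the same rule.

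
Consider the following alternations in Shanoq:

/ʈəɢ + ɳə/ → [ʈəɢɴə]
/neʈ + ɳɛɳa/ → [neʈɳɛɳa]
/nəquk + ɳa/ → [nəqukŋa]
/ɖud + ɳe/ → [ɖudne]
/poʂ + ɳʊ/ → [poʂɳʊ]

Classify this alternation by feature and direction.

progressive place assimilation

Underlying /ɳ/ is realised as [ɴ] next to /ɢ/; /ɢ/ itself does not change.
/ɳ/ is retroflex while /ɢ/ is uvular; the output [ɴ] is uvular, matching the trigger — so the feature that spreads is place.
Manner and voice are unchanged, so the assimilation is partial, not total.
The same holds elsewhere in the data: /ɳ/ → [ŋ] after /k/ (retroflex → velar, matching velar); /ɳ/ → [n] after /d/ (retroflex → alveolar, matching alveolar) — only place changes, and always toward the preceding segment.
Nothing changes in [neʈɳɛɳa], [poʂɳʊ]: there the adjacent consonants already agree in place (/ɳ/ and /ʈ/ are both retroflex; /ɳ/ and /ʂ/ are both retroflex), so these forms are consistent with the same rule.
The trigger is the preceding segment, so the direction is progressive (perseverative).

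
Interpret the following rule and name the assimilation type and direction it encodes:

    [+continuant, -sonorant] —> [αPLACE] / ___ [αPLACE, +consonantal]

regressive place assimilation

The rule copies the place features (abbreviated [PLACE]) from the environment onto the target, so the assimilating feature is place.
Since the environment is written after the underscore, the trigger follows the target; the direction is regressive.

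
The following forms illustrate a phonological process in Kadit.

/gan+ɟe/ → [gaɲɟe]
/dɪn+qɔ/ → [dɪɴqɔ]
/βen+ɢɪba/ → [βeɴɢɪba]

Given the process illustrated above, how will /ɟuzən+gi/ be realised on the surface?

[ɟuzəŋgi]

The data show regressive place assimilation: /n/ → [ɲ] before /ɟ/; /n/ → [ɴ] before /q/; /n/ → [ɴ] before /ɢ/. In each pair only place changes, matching the following consonant, while manner and voice stay constant.
The rule targets /n/ (voiced alveolar nasal), which sits before the trigger /g/ (velar).
A voiced velar nasal is [ŋ], so the surface segment is [ŋ].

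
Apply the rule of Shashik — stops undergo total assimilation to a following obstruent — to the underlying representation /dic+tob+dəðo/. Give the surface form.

[dittoddəðo]

/c/ is the segment targeted by the rule; it sits immediately before /t/, so it assimilates completely and surfaces as [t].
The same rule applies at the second boundary: /b/ → [d] next to /d/.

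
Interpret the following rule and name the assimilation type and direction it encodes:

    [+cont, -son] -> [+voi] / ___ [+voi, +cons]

regressive voicing assimilation

The target ([+cont, -son], fricatives) acquires [+voi] next to a voiced consonant ([+voi, +cons]) — it takes on the voicing of its neighbour, so the feature that spreads is voicing.
Since the environment is written after the underscore, the trigger follows the target; the direction is regressive.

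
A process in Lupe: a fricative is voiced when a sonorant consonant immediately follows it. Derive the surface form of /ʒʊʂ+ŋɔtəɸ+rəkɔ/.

The rule targets /ʂ/ (voiceless retroflex fricative), which sits before the trigger /ŋ/ (voiced).
Changing only its voicing to voiced gives [ʐ] — the voiced retroflex fricative.
The same rule applies at the second boundary: /ɸ/ → [β] next to /r/.

[ʒʊʐŋɔtəβrəkɔ]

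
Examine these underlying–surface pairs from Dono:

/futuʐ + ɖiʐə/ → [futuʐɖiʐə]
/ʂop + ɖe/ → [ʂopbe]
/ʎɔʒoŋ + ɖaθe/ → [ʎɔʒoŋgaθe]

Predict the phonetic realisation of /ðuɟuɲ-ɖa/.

[ðuɟuɲɟa]

The data show progressive place assimilation: /ɖ/ → [b] after /p/; /ɖ/ → [g] after /ŋ/. In each pair only place changes, matching the preceding consonant, while manner and voice stay constant.
Nothing changes in [futuʐɖiʐə]: there the adjacent consonants already agree in place (/ɖ/ and /ʐ/ are both retroflex), so this form is consistent with the same rule.
/ɖ/ is a voiced retroflex stop. The preceding trigger /ɲ/ is palatal, so /ɖ/ must become palatal as well.
The voiced palatal stop is [ɟ], so /ɖ/ → [ɟ].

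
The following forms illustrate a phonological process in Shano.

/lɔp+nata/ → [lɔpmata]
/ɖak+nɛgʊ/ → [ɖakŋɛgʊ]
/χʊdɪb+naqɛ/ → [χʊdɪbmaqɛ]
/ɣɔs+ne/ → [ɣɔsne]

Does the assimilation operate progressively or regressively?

The segment that alternates is /n/, which surfaces as [m] when adjacent to /p/.
The change alveolar → bilabial matches the place of the preceding /p/, identifying this as place assimilation.
The other alternating forms pattern the same way: /n/ → [ŋ] after /k/ (alveolar → velar, matching velar); /n/ → [m] after /b/ (alveolar → bilabial, matching bilabial) — only place changes, and always toward the preceding segment.
Nothing changes in [ɣɔsne]: there the adjacent consonants already agree in place (/n/ and /s/ are both alveolar), so this form is consistent with the same rule.
Since the segment that changes follows the conditioning segment, the assimilation is progressive.

progressive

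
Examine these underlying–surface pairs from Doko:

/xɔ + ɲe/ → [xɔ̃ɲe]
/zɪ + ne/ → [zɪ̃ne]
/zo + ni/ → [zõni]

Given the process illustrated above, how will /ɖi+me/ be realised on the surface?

The data show regressive nasality assimilation (vowel nasalisation): /ɔ/ → [ɔ̃] before /ɲ/; /ɪ/ → [ɪ̃] before /n/; /o/ → [õ] before /n/ — a vowel is nasalised by an immediately following nasal consonant.
/i/ sits next to the nasal /m/ and is therefore nasalised to [ĩ].

[ɖĩme]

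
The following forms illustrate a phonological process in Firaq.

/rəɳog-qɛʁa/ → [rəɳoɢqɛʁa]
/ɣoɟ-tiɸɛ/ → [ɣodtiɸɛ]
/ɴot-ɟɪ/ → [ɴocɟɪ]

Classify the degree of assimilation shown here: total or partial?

The segment that alternates is /g/, which surfaces as [ɢ] when adjacent to /q/.
/g/ is velar while /q/ is uvular; the output [ɢ] is uvular, matching the trigger — so the feature that spreads is place.
Manner and voice are unchanged, so the assimilation is partial, not total.
The other alternating forms pattern the same way: /ɟ/ → [d] before /t/ (palatal → alveolar, matching alveolar); /t/ → [c] before /ɟ/ (alveolar → palatal, matching palatal) — only place changes, and always toward the following segment.

partial assimilation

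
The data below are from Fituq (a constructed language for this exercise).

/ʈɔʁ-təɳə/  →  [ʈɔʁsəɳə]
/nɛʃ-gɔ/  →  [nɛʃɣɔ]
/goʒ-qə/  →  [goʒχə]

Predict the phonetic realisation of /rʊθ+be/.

[rʊθβe]

The data show progressive manner assimilation: /t/ → [s] after /ʁ/; /g/ → [ɣ] after /ʃ/; /q/ → [χ] after /ʒ/. In each pair only manner changes, matching the preceding consonant, while place and voice stay constant.
The rule targets /b/ (voiced bilabial stop), which sits after the trigger /θ/ (fricative).
Changing only its manner to fricative gives [β] — the voiced bilabial fricative.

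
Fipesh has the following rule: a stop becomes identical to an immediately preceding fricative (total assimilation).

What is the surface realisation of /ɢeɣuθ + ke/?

/k/ is the segment targeted by the rule; it sits immediately after /θ/, so it assimilates completely and surfaces as [θ].

[ɢeɣuθθe]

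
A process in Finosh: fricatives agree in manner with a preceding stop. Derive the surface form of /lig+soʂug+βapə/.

/s/ is a voiceless alveolar fricative. The preceding trigger /g/ is a stop, so /s/ must become a stop as well.
The voiceless alveolar stop is [t], so /s/ → [t].
The same rule applies at the second boundary: /β/ → [b] next to /g/.

[ligtoʂugbapə]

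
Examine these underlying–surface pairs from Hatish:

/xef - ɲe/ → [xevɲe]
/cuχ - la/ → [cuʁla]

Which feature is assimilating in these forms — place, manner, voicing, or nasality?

voicing

The segment that alternates is /f/, which surfaces as [v] when adjacent to /ɲ/.
The change voiceless → voiced matches the voicing of the following /ɲ/, identifying this as voicing assimilation.
The other alternating form patterns the same way: /χ/ → [ʁ] before /l/ (voiceless → voiced, matching voiced) — only voicing changes, and always toward the following segment.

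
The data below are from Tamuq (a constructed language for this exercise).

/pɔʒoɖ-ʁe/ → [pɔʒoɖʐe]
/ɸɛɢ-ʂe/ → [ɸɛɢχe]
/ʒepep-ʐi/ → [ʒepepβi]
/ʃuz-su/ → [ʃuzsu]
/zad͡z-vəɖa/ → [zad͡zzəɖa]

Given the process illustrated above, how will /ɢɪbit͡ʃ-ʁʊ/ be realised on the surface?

[ɢɪbit͡ʃʒʊ]

The data show progressive place assimilation: /ʁ/ → [ʐ] after /ɖ/; /ʂ/ → [χ] after /ɢ/; /ʐ/ → [β] after /p/; /v/ → [z] after /d͡z/. In each pair only place changes, matching the preceding consonant, while manner and voice stay constant.
Nothing changes in [ʃuzsu]: there the adjacent consonants already agree in place (/s/ and /z/ are both alveolar), so this form is consistent with the same rule.
/ʁ/ is a voiced uvular fricative. The preceding trigger /t͡ʃ/ is postalveolar, so /ʁ/ must become postalveolar as well.
A voiced postalveolar fricative is [ʒ], so the surface segment is [ʒ].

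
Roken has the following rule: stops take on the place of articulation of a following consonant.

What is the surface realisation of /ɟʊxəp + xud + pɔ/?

[ɟʊxəkxubpɔ]

/p/ is a voiceless bilabial stop. The following trigger /x/ is velar, so /p/ must become velar as well.
The voiceless velar stop is [k], so /p/ → [k].
The same rule applies at the second boundary: /d/ → [b] next to /p/.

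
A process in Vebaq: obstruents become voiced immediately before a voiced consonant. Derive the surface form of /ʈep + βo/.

[ʈebβo]

The rule targets /p/ (voiceless bilabial stop), which sits before the trigger /β/ (voiced).
A voiced bilabial stop is [b], so the surface segment is [b].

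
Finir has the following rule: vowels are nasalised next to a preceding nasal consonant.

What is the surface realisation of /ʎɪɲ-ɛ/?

/ɛ/ sits next to the nasal /ɲ/ and is therefore nasalised to [ɛ̃].

[ʎɪɲɛ̃]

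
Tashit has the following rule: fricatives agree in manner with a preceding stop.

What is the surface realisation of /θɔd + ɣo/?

/ɣ/ is a voiced velar fricative. The preceding trigger /d/ is a stop, so /ɣ/ must become a stop as well.
The voiced velar stop is [g], so /ɣ/ → [g].

[θɔdgo]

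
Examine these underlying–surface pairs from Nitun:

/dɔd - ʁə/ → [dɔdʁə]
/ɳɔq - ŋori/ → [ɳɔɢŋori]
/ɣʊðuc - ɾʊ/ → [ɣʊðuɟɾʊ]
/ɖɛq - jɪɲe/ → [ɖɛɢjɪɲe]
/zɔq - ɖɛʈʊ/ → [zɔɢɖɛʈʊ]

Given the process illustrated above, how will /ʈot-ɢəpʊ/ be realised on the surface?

The data show regressive voicing assimilation: /q/ → [ɢ] before /ŋ/; /c/ → [ɟ] before /ɾ/; /q/ → [ɢ] before /j/; /q/ → [ɢ] before /ɖ/. In each pair only voicing changes, matching the following consonant, while place and manner stay constant.
No alternation appears in [dɔdʁə]: there the adjacent consonants already agree in voicing (/d/ and /ʁ/ are both voiced), so this form is consistent with the same rule.
/t/ is a voiceless alveolar stop. The following trigger /ɢ/ is voiced, so /t/ must become voiced as well.
Changing only its voicing to voiced gives [d] — the voiced alveolar stop.

[ʈodɢəpʊ]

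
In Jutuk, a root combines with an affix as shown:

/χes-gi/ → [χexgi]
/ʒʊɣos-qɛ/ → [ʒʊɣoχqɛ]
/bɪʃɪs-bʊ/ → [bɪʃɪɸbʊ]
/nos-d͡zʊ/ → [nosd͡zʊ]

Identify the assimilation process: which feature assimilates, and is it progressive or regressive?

Comparing underlying and surface forms, /s/ → [x] is the alternation; the neighbouring /g/ is constant.
/s/ is alveolar while /g/ is velar; the output [x] is velar, matching the trigger — so the feature that spreads is place.
Manner and voice are unchanged, so the assimilation is partial, not total.
The same holds elsewhere in the data: /s/ → [χ] before /q/ (alveolar → uvular, matching uvular); /s/ → [ɸ] before /b/ (alveolar → bilabial, matching bilabial) — only place changes, and always toward the following segment.
No alternation appears in [nosd͡zʊ]: there the adjacent consonants already agree in place (/s/ and /d͡z/ are both alveolar), so this form is consistent with the same rule.
The trigger is the following segment, so the direction is regressive (anticipatory).

regressive place assimilation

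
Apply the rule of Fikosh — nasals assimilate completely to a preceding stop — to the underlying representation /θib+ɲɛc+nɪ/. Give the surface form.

[θibbɛccɪ]

/ɲ/ is the segment targeted by the rule; it sits immediately after /b/, so it assimilates completely and surfaces as [b].
At the second juncture, /n/ likewise becomes [c] adjacent to /c/.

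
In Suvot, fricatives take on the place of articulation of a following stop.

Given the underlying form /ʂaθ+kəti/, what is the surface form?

[ʂaxkəti]

The rule targets /θ/ (voiceless dental fricative), which sits before the trigger /k/ (velar).
The voiceless velar fricative is [x], so /θ/ → [x].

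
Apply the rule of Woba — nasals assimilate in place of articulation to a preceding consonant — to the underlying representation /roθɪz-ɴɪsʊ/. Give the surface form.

The rule targets /ɴ/ (voiced uvular nasal), which sits after the trigger /z/ (alveolar).
Changing only its place to alveolar gives [n] — the voiced alveolar nasal.

[roθɪznɪsʊ]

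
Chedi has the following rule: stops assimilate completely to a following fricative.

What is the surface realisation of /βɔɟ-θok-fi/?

[βɔθθoffi]

/ɟ/ is the segment targeted by the rule; it sits immediately before /θ/, so it assimilates completely and surfaces as [θ].
The same rule applies at the second boundary: /k/ → [f] next to /f/.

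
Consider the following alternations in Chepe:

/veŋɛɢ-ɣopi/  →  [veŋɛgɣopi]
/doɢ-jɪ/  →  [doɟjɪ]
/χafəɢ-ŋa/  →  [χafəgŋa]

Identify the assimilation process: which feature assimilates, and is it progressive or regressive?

regressive place assimilation

Comparing underlying and surface forms, /ɢ/ → [g] is the alternation; the neighbouring /ɣ/ is constant.
/ɢ/ is uvular while /ɣ/ is velar; the output [g] is velar, matching the trigger — so the feature that spreads is place.
Manner and voice are unchanged, so the assimilation is partial, not total.
The same holds elsewhere in the data: /ɢ/ → [ɟ] before /j/ (uvular → palatal, matching palatal); /ɢ/ → [g] before /ŋ/ (uvular → velar, matching velar) — only place changes, and always toward the following segment.
Since the segment that changes precedes the conditioning segment, the assimilation is regressive.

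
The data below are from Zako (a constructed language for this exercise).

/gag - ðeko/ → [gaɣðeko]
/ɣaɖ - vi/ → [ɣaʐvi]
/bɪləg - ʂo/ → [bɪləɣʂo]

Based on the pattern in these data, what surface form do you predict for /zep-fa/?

[zeɸfa]

The data show regressive manner assimilation: /g/ → [ɣ] before /ð/; /ɖ/ → [ʐ] before /v/; /g/ → [ɣ] before /ʂ/. In each pair only manner changes, matching the following consonant, while place and voice stay constant.
/p/ is a voiceless bilabial stop. The following trigger /f/ is a fricative, so /p/ must become a fricative as well.
The voiceless bilabial fricative is [ɸ], so /p/ → [ɸ].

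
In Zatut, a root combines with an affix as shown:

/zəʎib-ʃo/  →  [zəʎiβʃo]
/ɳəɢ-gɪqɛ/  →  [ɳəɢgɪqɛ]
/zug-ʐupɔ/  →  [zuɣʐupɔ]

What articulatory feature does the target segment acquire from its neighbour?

manner

Underlying /b/ is realised as [β] next to /ʃ/; /ʃ/ itself does not change.
/b/ is a stop while /ʃ/ is a fricative; the output [β] is a fricative, matching the trigger — so the feature that spreads is manner.
The same holds elsewhere in the data: /g/ → [ɣ] before /ʐ/ (stop → fricative, matching a fricative) — only manner changes, and always toward the following segment.
No alternation appears in [ɳəɢgɪqɛ]: there the adjacent consonants already agree in manner (/ɢ/ and /g/ are both stops), so this form is consistent with the same rule.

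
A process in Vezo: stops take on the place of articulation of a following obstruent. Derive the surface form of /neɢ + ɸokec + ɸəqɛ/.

/ɢ/ is a voiced uvular stop. The following trigger /ɸ/ is bilabial, so /ɢ/ must become bilabial as well.
Changing only its place to bilabial gives [b] — the voiced bilabial stop.
At the second juncture, /c/ likewise becomes [p] adjacent to /ɸ/.

[nebɸokepɸəqɛ]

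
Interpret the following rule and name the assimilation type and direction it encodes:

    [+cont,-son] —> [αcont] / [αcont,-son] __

progressive manner assimilation

The rule copies [cont] (continuancy) from the environment onto the target fricatives; since [±cont] encodes the stop/fricative manner contrast, the assimilating dimension is manner.
The conditioning segment sits to the left of the focus bar, meaning the trigger precedes the segment that changes — progressive assimilation.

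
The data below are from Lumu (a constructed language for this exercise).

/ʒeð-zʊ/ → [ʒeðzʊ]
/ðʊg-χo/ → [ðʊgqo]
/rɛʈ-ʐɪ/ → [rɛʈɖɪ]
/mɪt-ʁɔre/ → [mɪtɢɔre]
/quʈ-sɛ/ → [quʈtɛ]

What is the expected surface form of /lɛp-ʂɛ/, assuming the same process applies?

The data show progressive manner assimilation: /χ/ → [q] after /g/; /ʐ/ → [ɖ] after /ʈ/; /ʁ/ → [ɢ] after /t/; /s/ → [t] after /ʈ/. In each pair only manner changes, matching the preceding consonant, while place and voice stay constant.
Nothing changes in [ʒeðzʊ]: there the adjacent consonants already agree in manner (/z/ and /ð/ are both fricatives), so this form is consistent with the same rule.
The rule targets /ʂ/ (voiceless retroflex fricative), which sits after the trigger /p/ (stop).
A voiceless retroflex stop is [ʈ], so the surface segment is [ʈ].

[lɛpʈɛ]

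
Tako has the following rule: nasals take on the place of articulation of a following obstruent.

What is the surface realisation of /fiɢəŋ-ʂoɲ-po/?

The rule targets /ŋ/ (voiced velar nasal), which sits before the trigger /ʂ/ (retroflex).
A voiced retroflex nasal is [ɳ], so the surface segment is [ɳ].
The same rule applies at the second boundary: /ɲ/ → [m] next to /p/.

[fiɢəɳʂompo]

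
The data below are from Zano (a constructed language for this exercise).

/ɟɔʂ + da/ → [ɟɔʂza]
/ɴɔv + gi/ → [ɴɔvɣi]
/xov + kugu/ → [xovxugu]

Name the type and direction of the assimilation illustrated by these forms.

progressive manner assimilation

Underlying /d/ is realised as [z] next to /ʂ/; /ʂ/ itself does not change.
/d/ is a stop while /ʂ/ is a fricative; the output [z] is a fricative, matching the trigger — so the feature that spreads is manner.
Place and voice are unchanged, so the assimilation is partial, not total.
The other alternating forms pattern the same way: /g/ → [ɣ] after /v/ (stop → fricative, matching a fricative); /k/ → [x] after /v/ (stop → fricative, matching a fricative) — only manner changes, and always toward the preceding segment.
The trigger is the preceding segment, so the direction is progressive (perseverative).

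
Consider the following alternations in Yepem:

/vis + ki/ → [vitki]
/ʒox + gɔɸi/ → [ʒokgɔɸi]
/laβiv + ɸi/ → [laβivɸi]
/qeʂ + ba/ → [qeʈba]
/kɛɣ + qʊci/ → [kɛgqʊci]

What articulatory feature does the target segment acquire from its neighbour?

manner

Comparing underlying and surface forms, /s/ → [t] is the alternation; the neighbouring /k/ is constant.
The change fricative → stop matches the manner of the following /k/, identifying this as manner assimilation.
The same holds elsewhere in the data: /x/ → [k] before /g/ (fricative → stop, matching a stop); /ʂ/ → [ʈ] before /b/ (fricative → stop, matching a stop); /ɣ/ → [g] before /q/ (fricative → stop, matching a stop) — only manner changes, and always toward the following segment.
No alternation appears in [laβivɸi]: there the adjacent consonants already agree in manner (/v/ and /ɸ/ are both fricatives), so this form is consistent with the same rule.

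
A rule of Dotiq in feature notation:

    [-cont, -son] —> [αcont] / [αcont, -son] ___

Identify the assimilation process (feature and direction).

The rule copies [cont] (continuancy) from the environment onto the target stops; since [±cont] encodes the stop/fricative manner contrast, the assimilating dimension is manner.
The conditioning segment sits to the left of the focus bar, meaning the trigger precedes the segment that changes — progressive assimilation.

progressive manner assimilation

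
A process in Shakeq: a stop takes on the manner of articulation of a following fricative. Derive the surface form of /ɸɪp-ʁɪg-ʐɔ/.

[ɸɪɸʁɪɣʐɔ]

/p/ is a voiceless bilabial stop. The following trigger /ʁ/ is a fricative, so /p/ must become a fricative as well.
Changing only its manner to fricative gives [ɸ] — the voiceless bilabial fricative.
The same rule applies at the second boundary: /g/ → [ɣ] next to /ʐ/.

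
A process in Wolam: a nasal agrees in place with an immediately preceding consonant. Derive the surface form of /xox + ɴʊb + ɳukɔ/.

The rule targets /ɴ/ (voiced uvular nasal), which sits after the trigger /x/ (velar).
Changing only its place to velar gives [ŋ] — the voiced velar nasal.
The same rule applies at the second boundary: /ɳ/ → [m] next to /b/.

[xoxŋʊbmukɔ]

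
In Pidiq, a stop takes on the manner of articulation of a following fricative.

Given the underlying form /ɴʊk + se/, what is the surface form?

/k/ is a voiceless velar stop. The following trigger /s/ is a fricative, so /k/ must become a fricative as well.
Changing only its manner to fricative gives [x] — the voiceless velar fricative.

[ɴʊxse]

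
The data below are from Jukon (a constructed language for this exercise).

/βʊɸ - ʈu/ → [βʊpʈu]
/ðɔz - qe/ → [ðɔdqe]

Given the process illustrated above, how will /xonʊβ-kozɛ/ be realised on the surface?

[xonʊbkozɛ]

The data show regressive manner assimilation: /ɸ/ → [p] before /ʈ/; /z/ → [d] before /q/. In each pair only manner changes, matching the following consonant, while place and voice stay constant.
The rule targets /β/ (voiced bilabial fricative), which sits before the trigger /k/ (stop).
Changing only its manner to stop gives [b] — the voiced bilabial stop.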